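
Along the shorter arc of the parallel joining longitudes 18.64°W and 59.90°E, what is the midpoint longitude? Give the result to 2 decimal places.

Signed shortest Δλ from -18.64° to +59.90° is +78.54°.
Midpoint longitude = -18.64° + (+78.54°)/2 = -18.64° + 39.27° = +20.63°.

20.63°E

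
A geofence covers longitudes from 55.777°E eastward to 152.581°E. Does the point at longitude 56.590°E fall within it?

Band width going east from +55.777° to +152.581°: ((152.581 − 55.777) mod 360) = 96.804°.
Offset of +56.590° east of the west edge: ((56.590 − 55.777) mod 360) = 0.813°.
0.813° ≤ 96.804° ⇒ inside.

Yes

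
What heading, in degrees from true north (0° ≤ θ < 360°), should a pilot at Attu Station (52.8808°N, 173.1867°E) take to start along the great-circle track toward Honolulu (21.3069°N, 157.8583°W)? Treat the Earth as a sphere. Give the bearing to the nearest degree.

134°

Δλ = -157.8583 − 173.1867 = -331.0450°; wrapped into (−180°, 180°]: 28.9550°.
θ = atan2( sin Δλ · cos φ₂ , cos φ₁ · sin φ₂ − sin φ₁ · cos φ₂ · cos Δλ )
  = atan2(0.45103, -0.43074) = 133.682° → normalised to [0°, 360°): 133.682°.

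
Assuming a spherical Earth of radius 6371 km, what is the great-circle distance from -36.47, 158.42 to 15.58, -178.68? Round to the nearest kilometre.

6267 km

Δλ = -178.68 − 158.42 = -337.10°; wrapped into (−180°, 180°]: 22.90°.
Δφ = 15.58 − -36.47 = 52.05°.
a = sin²(Δφ/2) + cos φ₁ · cos φ₂ · sin²(Δλ/2) = 0.223039.
c = 2·atan2(√a, √(1−a)) = 0.98373 rad → d = 6371·c ≈ 6267.33 km.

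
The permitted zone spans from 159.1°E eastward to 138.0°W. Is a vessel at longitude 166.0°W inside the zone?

Band width going east from +159.1° to -138.0°: ((-138.0 − 159.1) mod 360) = 62.9°.
Offset of -166.0° east of the west edge: ((-166.0 − 159.1) mod 360) = 34.9°.
34.9° ≤ 62.9° ⇒ inside.

Yes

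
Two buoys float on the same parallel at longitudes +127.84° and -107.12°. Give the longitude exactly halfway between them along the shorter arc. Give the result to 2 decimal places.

-169.64°

Signed shortest Δλ from +127.84° to -107.12° is +125.04°.
Midpoint longitude = +127.84° + (+125.04°)/2 = +127.84° + 62.52° = +190.36°.
Normalise into (−180°, 180°]: -169.64°.
(The naïve average (+127.84 + -107.12)/2 = 10.36° is on the wrong side of the globe.)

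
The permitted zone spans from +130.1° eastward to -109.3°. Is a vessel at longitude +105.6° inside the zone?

Band width going east from +130.1° to -109.3°: ((-109.3 − 130.1) mod 360) = 120.6°.
Offset of +105.6° east of the west edge: ((105.6 − 130.1) mod 360) = 335.5°.
335.5° > 120.6° ⇒ outside.

No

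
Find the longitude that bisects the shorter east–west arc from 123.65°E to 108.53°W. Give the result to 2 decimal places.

Signed shortest Δλ from +123.65° to -108.53° is +127.82°.
Midpoint longitude = +123.65° + (+127.82°)/2 = +123.65° + 63.91° = +187.56°.
Normalise into (−180°, 180°]: -172.44°.
(The naïve average (+123.65 + -108.53)/2 = 7.56° is on the wrong side of the globe.)

172.44°W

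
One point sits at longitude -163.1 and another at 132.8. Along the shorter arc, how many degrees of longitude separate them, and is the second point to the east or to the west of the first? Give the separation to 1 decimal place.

64.1° west

Raw difference: 132.8 − -163.1 = 295.9°.
Normalise into (−180°, 180°]: 295.9° − 360° = -64.1°.
Negative ⇒ the second point lies to the west; separation 64.1°.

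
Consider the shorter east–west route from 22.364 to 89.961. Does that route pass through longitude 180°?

No

Signed shortest Δλ = ((89.961 − 22.364 + 180) mod 360) − 180 = 67.597°.
Going east by 67.597° from +22.364° reaches +89.961° without touching 180°.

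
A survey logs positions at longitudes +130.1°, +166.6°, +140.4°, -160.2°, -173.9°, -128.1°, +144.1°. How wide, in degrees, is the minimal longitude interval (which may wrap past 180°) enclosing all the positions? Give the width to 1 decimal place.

101.8°

Sort the longitudes: -173.9°, -160.2°, -128.1°, +130.1°, +140.4°, +144.1°, +166.6°.
Eastward gaps between consecutive values (wrapping around): 13.7°, 32.1°, 258.2°, 10.3°, 3.7°, 22.5°, 19.5°.
Largest gap = 258.2° ⇒ minimal covering band is its complement: 360° − 258.2° = 101.8°.
Band runs from +130.1° eastward to -128.1°, crossing the antimeridian.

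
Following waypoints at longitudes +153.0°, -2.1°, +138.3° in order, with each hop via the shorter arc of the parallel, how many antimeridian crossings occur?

0

Leg 1: +153.0° → -2.1°, shortest Δλ = -155.1° (west) — does not cross 180°.
Leg 2: -2.1° → +138.3°, shortest Δλ = 140.4° (east) — does not cross 180°.
Total crossings: 0.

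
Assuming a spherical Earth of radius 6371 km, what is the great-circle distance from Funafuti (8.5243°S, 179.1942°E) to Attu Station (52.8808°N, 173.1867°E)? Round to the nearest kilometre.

6852 km

Δλ = 173.1867 − 179.1942 = -6.0075°.
Δφ = 52.8808 − -8.5243 = 61.4051°.
a = sin²(Δφ/2) + cos φ₁ · cos φ₂ · sin²(Δλ/2) = 0.262332.
c = 2·atan2(√a, √(1−a)) = 1.07545 rad → d = 6371·c ≈ 6851.69 km.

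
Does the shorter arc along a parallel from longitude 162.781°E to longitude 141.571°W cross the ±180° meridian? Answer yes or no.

Yes

Naïve |-141.571 − 162.781| = 304.352° > 180°, so the shorter arc goes the other way round — across 180°.
Signed shortest Δλ = ((-141.571 − 162.781 + 180) mod 360) − 180 = 55.648°.
Going east by 55.648° from +162.781° passes through 180° before reaching -141.571°.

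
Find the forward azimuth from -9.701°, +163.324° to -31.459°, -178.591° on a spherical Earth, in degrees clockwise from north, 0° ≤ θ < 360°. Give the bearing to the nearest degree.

Δλ = -178.591 − 163.324 = -341.915°; wrapped into (−180°, 180°]: 18.085°.
θ = atan2( sin Δλ · cos φ₂ , cos φ₁ · sin φ₂ − sin φ₁ · cos φ₂ · cos Δλ )
  = atan2(0.26480, -0.37779) = 144.973° → normalised to [0°, 360°): 144.973°.

145°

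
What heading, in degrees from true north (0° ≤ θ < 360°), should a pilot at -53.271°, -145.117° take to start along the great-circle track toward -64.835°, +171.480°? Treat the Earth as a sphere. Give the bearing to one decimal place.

Δλ = 171.480 − -145.117 = 316.597°; wrapped into (−180°, 180°]: -43.403°.
θ = atan2( sin Δλ · cos φ₂ , cos φ₁ · sin φ₂ − sin φ₁ · cos φ₂ · cos Δλ )
  = atan2(-0.29218, -0.29366) = -135.144° → normalised to [0°, 360°): 224.856°.

224.9°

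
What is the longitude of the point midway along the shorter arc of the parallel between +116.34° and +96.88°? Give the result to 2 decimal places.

Signed shortest Δλ from +116.34° to +96.88° is -19.46°.
Midpoint longitude = +116.34° + (-19.46°)/2 = +116.34° − 9.73° = +106.61°.

+106.61°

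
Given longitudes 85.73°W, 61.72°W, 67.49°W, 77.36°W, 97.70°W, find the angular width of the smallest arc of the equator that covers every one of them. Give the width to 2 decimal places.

Sort the longitudes: -97.70°, -85.73°, -77.36°, -67.49°, -61.72°.
Eastward gaps between consecutive values (wrapping around): 11.97°, 8.37°, 9.87°, 5.77°, 324.02°.
Largest gap = 324.02° ⇒ minimal covering band is its complement: 360° − 324.02° = 35.98°.
Band runs from -97.70° eastward to -61.72°.

35.98°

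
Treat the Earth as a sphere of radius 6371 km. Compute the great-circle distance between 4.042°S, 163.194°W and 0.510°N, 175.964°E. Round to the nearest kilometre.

Δλ = 175.964 − -163.194 = 339.158°; wrapped into (−180°, 180°]: -20.842°.
Δφ = 0.510 − -4.042 = 4.552°.
a = sin²(Δφ/2) + cos φ₁ · cos φ₂ · sin²(Δλ/2) = 0.034212.
c = 2·atan2(√a, √(1−a)) = 0.37207 rad → d = 6371·c ≈ 2370.47 km.

2370 km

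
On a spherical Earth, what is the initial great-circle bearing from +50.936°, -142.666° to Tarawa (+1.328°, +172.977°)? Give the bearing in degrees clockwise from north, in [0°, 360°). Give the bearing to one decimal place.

232.3°

Δλ = 172.977 − -142.666 = 315.643°; wrapped into (−180°, 180°]: -44.357°.
θ = atan2( sin Δλ · cos φ₂ , cos φ₁ · sin φ₂ − sin φ₁ · cos φ₂ · cos Δλ )
  = atan2(-0.69894, -0.54040) = -127.710° → normalised to [0°, 360°): 232.290°.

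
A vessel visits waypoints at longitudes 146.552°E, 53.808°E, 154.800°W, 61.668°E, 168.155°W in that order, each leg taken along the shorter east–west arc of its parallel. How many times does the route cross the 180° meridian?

3

Leg 1: +146.552° → +53.808°, shortest Δλ = -92.744° (west) — does not cross 180°.
Leg 2: +53.808° → -154.800°, shortest Δλ = 151.392° (east) — crosses 180°.
Leg 3: -154.800° → +61.668°, shortest Δλ = -143.532° (west) — crosses 180°.
Leg 4: +61.668° → -168.155°, shortest Δλ = 130.177° (east) — crosses 180°.
Total crossings: 3.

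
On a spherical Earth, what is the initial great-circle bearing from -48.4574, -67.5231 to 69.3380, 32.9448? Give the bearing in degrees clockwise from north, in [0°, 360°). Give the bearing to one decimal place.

Δλ = 32.9448 − -67.5231 = 100.4679°.
θ = atan2( sin Δλ · cos φ₂ , cos φ₁ · sin φ₂ − sin φ₁ · cos φ₂ · cos Δλ )
  = atan2(0.34698, 0.57254) = 31.218° → normalised to [0°, 360°): 31.218°.

31.2°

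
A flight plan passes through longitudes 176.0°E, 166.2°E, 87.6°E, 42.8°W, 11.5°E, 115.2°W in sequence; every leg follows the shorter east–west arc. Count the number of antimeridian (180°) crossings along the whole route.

Leg 1: +176.0° → +166.2°, shortest Δλ = -9.8° (west) — does not cross 180°.
Leg 2: +166.2° → +87.6°, shortest Δλ = -78.6° (west) — does not cross 180°.
Leg 3: +87.6° → -42.8°, shortest Δλ = -130.4° (west) — does not cross 180°.
Leg 4: -42.8° → +11.5°, shortest Δλ = 54.3° (east) — does not cross 180°.
Leg 5: +11.5° → -115.2°, shortest Δλ = -126.7° (west) — does not cross 180°.
Total crossings: 0.

0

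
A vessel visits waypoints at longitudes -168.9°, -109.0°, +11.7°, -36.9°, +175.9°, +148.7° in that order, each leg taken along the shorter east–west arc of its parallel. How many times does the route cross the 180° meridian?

Leg 1: -168.9° → -109.0°, shortest Δλ = 59.9° (east) — does not cross 180°.
Leg 2: -109.0° → +11.7°, shortest Δλ = 120.7° (east) — does not cross 180°.
Leg 3: +11.7° → -36.9°, shortest Δλ = -48.6° (west) — does not cross 180°.
Leg 4: -36.9° → +175.9°, shortest Δλ = -147.2° (west) — crosses 180°.
Leg 5: +175.9° → +148.7°, shortest Δλ = -27.2° (west) — does not cross 180°.
Total crossings: 1.

1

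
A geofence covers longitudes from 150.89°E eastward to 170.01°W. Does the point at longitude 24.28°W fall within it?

No

Band width going east from +150.89° to -170.01°: ((-170.01 − 150.89) mod 360) = 39.10°.
Offset of -24.28° east of the west edge: ((-24.28 − 150.89) mod 360) = 184.83°.
184.83° > 39.10° ⇒ outside.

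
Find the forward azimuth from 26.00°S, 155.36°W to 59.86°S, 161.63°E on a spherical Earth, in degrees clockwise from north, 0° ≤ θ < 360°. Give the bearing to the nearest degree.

209°

Δλ = 161.63 − -155.36 = 316.99°; wrapped into (−180°, 180°]: -43.01°.
θ = atan2( sin Δλ · cos φ₂ , cos φ₁ · sin φ₂ − sin φ₁ · cos φ₂ · cos Δλ )
  = atan2(-0.34251, -0.61632) = -150.938° → normalised to [0°, 360°): 209.062°.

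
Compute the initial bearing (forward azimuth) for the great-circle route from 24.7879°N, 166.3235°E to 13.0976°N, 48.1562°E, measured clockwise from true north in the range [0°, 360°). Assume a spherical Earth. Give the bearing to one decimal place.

Δλ = 48.1562 − 166.3235 = -118.1673°.
θ = atan2( sin Δλ · cos φ₂ , cos φ₁ · sin φ₂ − sin φ₁ · cos φ₂ · cos Δλ )
  = atan2(-0.85864, 0.39849) = -65.104° → normalised to [0°, 360°): 294.896°.

294.9°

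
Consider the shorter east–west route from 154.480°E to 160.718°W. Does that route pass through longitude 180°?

Yes

Naïve |-160.718 − 154.480| = 315.198° > 180°, so the shorter arc goes the other way round — across 180°.
Signed shortest Δλ = ((-160.718 − 154.480 + 180) mod 360) − 180 = 44.802°.
Going east by 44.802° from +154.480° passes through 180° before reaching -160.718°.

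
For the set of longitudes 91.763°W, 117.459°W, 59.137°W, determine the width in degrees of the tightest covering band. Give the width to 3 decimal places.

58.322°

Sort the longitudes: -117.459°, -91.763°, -59.137°.
Eastward gaps between consecutive values (wrapping around): 25.696°, 32.626°, 301.678°.
Largest gap = 301.678° ⇒ minimal covering band is its complement: 360° − 301.678° = 58.322°.
Band runs from -117.459° eastward to -59.137°.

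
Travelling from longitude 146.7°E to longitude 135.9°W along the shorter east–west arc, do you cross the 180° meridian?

Naïve |-135.9 − 146.7| = 282.6° > 180°, so the shorter arc goes the other way round — across 180°.
Signed shortest Δλ = ((-135.9 − 146.7 + 180) mod 360) − 180 = 77.4°.
Going east by 77.4° from +146.7° passes through 180° before reaching -135.9°.

Yes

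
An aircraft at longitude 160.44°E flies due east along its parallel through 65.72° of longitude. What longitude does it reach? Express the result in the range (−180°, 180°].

133.84°W

Start at +160.44°; shift +65.72° → +226.16°.
+226.16° lies outside (−180°, 180°]; subtract 360° → -133.84°.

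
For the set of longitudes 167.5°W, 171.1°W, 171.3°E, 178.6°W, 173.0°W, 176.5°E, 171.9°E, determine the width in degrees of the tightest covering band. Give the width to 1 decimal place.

21.2°

Sort the longitudes: -178.6°, -173.0°, -171.1°, -167.5°, +171.3°, +171.9°, +176.5°.
Eastward gaps between consecutive values (wrapping around): 5.6°, 1.9°, 3.6°, 338.8°, 0.6°, 4.6°, 4.9°.
Largest gap = 338.8° ⇒ minimal covering band is its complement: 360° − 338.8° = 21.2°.
Band runs from +171.3° eastward to -167.5°, crossing the antimeridian.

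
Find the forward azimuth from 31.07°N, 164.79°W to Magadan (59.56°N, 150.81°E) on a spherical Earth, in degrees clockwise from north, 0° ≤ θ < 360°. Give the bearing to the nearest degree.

327°

Δλ = 150.81 − -164.79 = 315.60°; wrapped into (−180°, 180°]: -44.40°.
θ = atan2( sin Δλ · cos φ₂ , cos φ₁ · sin φ₂ − sin φ₁ · cos φ₂ · cos Δλ )
  = atan2(-0.35447, 0.55166) = -32.723° → normalised to [0°, 360°): 327.277°.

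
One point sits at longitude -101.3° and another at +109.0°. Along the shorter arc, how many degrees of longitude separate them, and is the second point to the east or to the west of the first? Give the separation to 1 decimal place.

Raw difference: 109.0 − -101.3 = 210.3°.
Normalise into (−180°, 180°]: 210.3° − 360° = -149.7°.
Negative ⇒ the second point lies to the west; separation 149.7°.

149.7° west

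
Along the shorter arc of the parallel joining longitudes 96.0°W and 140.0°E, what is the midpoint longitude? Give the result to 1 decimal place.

158.0°W

Signed shortest Δλ from -96.0° to +140.0° is -124.0°.
Midpoint longitude = -96.0° + (-124.0°)/2 = -96.0° − 62.0° = -158.0°.
(The naïve average (-96.0 + +140.0)/2 = 22.0° is on the wrong side of the globe.)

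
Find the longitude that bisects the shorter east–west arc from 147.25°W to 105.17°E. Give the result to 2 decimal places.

Signed shortest Δλ from -147.25° to +105.17° is -107.58°.
Midpoint longitude = -147.25° + (-107.58°)/2 = -147.25° − 53.79° = -201.04°.
Normalise into (−180°, 180°]: +158.96°.
(The naïve average (-147.25 + +105.17)/2 = -21.04° is on the wrong side of the globe.)

158.96°E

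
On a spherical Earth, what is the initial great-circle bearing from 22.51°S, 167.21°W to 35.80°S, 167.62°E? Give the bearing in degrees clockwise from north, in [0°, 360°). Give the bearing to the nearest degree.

Δλ = 167.62 − -167.21 = 334.83°; wrapped into (−180°, 180°]: -25.17°.
θ = atan2( sin Δλ · cos φ₂ , cos φ₁ · sin φ₂ − sin φ₁ · cos φ₂ · cos Δλ )
  = atan2(-0.34495, -0.25936) = -126.939° → normalised to [0°, 360°): 233.061°.

233°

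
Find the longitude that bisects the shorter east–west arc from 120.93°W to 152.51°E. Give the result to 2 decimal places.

164.21°W

Signed shortest Δλ from -120.93° to +152.51° is -86.56°.
Midpoint longitude = -120.93° + (-86.56°)/2 = -120.93° − 43.28° = -164.21°.
(The naïve average (-120.93 + +152.51)/2 = 15.79° is on the wrong side of the globe.)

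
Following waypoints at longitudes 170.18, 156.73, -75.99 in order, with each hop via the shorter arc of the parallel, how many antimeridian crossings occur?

1

Leg 1: +170.18° → +156.73°, shortest Δλ = -13.45° (west) — does not cross 180°.
Leg 2: +156.73° → -75.99°, shortest Δλ = 127.28° (east) — crosses 180°.
Total crossings: 1.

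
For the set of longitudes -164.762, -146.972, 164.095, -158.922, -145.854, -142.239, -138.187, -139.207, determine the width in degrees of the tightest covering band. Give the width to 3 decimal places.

Sort the longitudes: -164.762°, -158.922°, -146.972°, -145.854°, -142.239°, -139.207°, -138.187°, +164.095°.
Eastward gaps between consecutive values (wrapping around): 5.840°, 11.950°, 1.118°, 3.615°, 3.032°, 1.020°, 302.282°, 31.143°.
Largest gap = 302.282° ⇒ minimal covering band is its complement: 360° − 302.282° = 57.718°.
Band runs from +164.095° eastward to -138.187°, crossing the antimeridian.

57.718°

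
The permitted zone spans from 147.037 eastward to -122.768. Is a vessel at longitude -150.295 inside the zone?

Band width going east from +147.037° to -122.768°: ((-122.768 − 147.037) mod 360) = 90.195°.
Offset of -150.295° east of the west edge: ((-150.295 − 147.037) mod 360) = 62.668°.
62.668° ≤ 90.195° ⇒ inside.

Yes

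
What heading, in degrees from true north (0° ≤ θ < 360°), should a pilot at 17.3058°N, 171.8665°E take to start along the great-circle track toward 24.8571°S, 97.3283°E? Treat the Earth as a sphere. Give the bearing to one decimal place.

Δλ = 97.3283 − 171.8665 = -74.5382°.
θ = atan2( sin Δλ · cos φ₂ , cos φ₁ · sin φ₂ − sin φ₁ · cos φ₂ · cos Δλ )
  = atan2(-0.87452, -0.47329) = -118.422° → normalised to [0°, 360°): 241.578°.

241.6°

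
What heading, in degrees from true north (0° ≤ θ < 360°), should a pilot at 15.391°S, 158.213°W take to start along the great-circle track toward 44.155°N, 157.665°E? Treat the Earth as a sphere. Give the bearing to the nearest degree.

328°

Δλ = 157.665 − -158.213 = 315.878°; wrapped into (−180°, 180°]: -44.122°.
θ = atan2( sin Δλ · cos φ₂ , cos φ₁ · sin φ₂ − sin φ₁ · cos φ₂ · cos Δλ )
  = atan2(-0.49949, 0.80831) = -31.713° → normalised to [0°, 360°): 328.287°.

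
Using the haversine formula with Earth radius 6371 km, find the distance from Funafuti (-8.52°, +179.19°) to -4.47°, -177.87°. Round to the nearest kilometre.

555 km

Δλ = -177.87 − 179.19 = -357.06°; wrapped into (−180°, 180°]: 2.94°.
Δφ = -4.47 − -8.52 = 4.05°.
a = sin²(Δφ/2) + cos φ₁ · cos φ₂ · sin²(Δλ/2) = 0.001897.
c = 2·atan2(√a, √(1−a)) = 0.08715 rad → d = 6371·c ≈ 555.22 km.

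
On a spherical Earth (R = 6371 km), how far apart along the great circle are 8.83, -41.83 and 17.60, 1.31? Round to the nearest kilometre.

Δλ = 1.31 − -41.83 = 43.14°.
Δφ = 17.60 − 8.83 = 8.77°.
a = sin²(Δφ/2) + cos φ₁ · cos φ₂ · sin²(Δλ/2) = 0.133150.
c = 2·atan2(√a, √(1−a)) = 0.74704 rad → d = 6371·c ≈ 4759.42 km.

4759 km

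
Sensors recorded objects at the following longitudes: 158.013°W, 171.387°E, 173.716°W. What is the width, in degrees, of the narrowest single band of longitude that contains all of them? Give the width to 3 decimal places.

30.600°

Sort the longitudes: -173.716°, -158.013°, +171.387°.
Eastward gaps between consecutive values (wrapping around): 15.703°, 329.400°, 14.897°.
Largest gap = 329.400° ⇒ minimal covering band is its complement: 360° − 329.400° = 30.600°.
Band runs from +171.387° eastward to -158.013°, crossing the antimeridian.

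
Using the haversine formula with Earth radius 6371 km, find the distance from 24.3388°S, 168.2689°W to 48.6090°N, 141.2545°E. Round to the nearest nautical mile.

Δλ = 141.2545 − -168.2689 = 309.5234°; wrapped into (−180°, 180°]: -50.4766°.
Δφ = 48.6090 − -24.3388 = 72.9478°.
a = sin²(Δφ/2) + cos φ₁ · cos φ₂ · sin²(Δλ/2) = 0.462902.
c = 2·atan2(√a, √(1−a)) = 1.49653 rad → d = 6371·c ≈ 9534.41 km ≈ 5148.17 nmi.

5148 nmi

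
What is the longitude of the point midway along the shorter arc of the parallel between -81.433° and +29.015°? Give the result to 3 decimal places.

Signed shortest Δλ from -81.433° to +29.015° is +110.448°.
Midpoint longitude = -81.433° + (+110.448°)/2 = -81.433° + 55.224° = -26.209°.

-26.209°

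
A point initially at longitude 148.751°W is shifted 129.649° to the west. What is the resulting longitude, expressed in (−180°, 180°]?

Start at -148.751°; shift −129.649° → -278.400°.
-278.400° lies outside (−180°, 180°]; add 360° → +81.600°.

81.600°E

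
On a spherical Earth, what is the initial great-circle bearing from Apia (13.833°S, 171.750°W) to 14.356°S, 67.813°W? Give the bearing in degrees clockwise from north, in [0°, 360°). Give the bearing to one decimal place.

Δλ = -67.813 − -171.750 = 103.937°.
θ = atan2( sin Δλ · cos φ₂ , cos φ₁ · sin φ₂ − sin φ₁ · cos φ₂ · cos Δλ )
  = atan2(0.94025, -0.29654) = 107.505° → normalised to [0°, 360°): 107.505°.

107.5°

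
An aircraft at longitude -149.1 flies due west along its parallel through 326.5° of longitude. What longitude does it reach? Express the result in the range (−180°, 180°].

Start at -149.1°; shift −326.5° → -475.6°.
-475.6° lies outside (−180°, 180°]; add 360° → -115.6°.

-115.6°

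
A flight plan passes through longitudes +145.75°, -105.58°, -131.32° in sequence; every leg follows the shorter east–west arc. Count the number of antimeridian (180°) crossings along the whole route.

Leg 1: +145.75° → -105.58°, shortest Δλ = 108.67° (east) — crosses 180°.
Leg 2: -105.58° → -131.32°, shortest Δλ = -25.74° (west) — does not cross 180°.
Total crossings: 1.

1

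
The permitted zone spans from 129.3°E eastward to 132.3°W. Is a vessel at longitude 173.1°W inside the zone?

Yes

Band width going east from +129.3° to -132.3°: ((-132.3 − 129.3) mod 360) = 98.4°.
Offset of -173.1° east of the west edge: ((-173.1 − 129.3) mod 360) = 57.6°.
57.6° ≤ 98.4° ⇒ inside.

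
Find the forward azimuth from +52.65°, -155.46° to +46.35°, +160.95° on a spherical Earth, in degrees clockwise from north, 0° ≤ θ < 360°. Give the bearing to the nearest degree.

275°

Δλ = 160.95 − -155.46 = 316.41°; wrapped into (−180°, 180°]: -43.59°.
θ = atan2( sin Δλ · cos φ₂ , cos φ₁ · sin φ₂ − sin φ₁ · cos φ₂ · cos Δλ )
  = atan2(-0.47592, 0.04155) = -85.011° → normalised to [0°, 360°): 274.989°.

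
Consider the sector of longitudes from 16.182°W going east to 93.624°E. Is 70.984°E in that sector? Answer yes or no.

Band width going east from -16.182° to +93.624°: ((93.624 − -16.182) mod 360) = 109.806°.
Offset of +70.984° east of the west edge: ((70.984 − -16.182) mod 360) = 87.166°.
87.166° ≤ 109.806° ⇒ inside.

Yes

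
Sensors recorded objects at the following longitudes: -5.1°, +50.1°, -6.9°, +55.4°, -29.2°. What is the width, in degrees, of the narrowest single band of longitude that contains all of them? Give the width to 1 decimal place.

Sort the longitudes: -29.2°, -6.9°, -5.1°, +50.1°, +55.4°.
Eastward gaps between consecutive values (wrapping around): 22.3°, 1.8°, 55.2°, 5.3°, 275.4°.
Largest gap = 275.4° ⇒ minimal covering band is its complement: 360° − 275.4° = 84.6°.
Band runs from -29.2° eastward to +55.4°.

84.6°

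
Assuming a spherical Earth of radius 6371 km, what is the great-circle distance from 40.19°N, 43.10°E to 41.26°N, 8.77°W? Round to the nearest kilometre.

Δλ = -8.77 − 43.10 = -51.87°.
Δφ = 41.26 − 40.19 = 1.07°.
a = sin²(Δφ/2) + cos φ₁ · cos φ₂ · sin²(Δλ/2) = 0.109927.
c = 2·atan2(√a, √(1−a)) = 0.67590 rad → d = 6371·c ≈ 4306.15 km.

4306 km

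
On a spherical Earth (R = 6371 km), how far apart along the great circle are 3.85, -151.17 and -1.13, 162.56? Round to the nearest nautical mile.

Δλ = 162.56 − -151.17 = 313.73°; wrapped into (−180°, 180°]: -46.27°.
Δφ = -1.13 − 3.85 = -4.98°.
a = sin²(Δφ/2) + cos φ₁ · cos φ₂ · sin²(Δλ/2) = 0.155879.
c = 2·atan2(√a, √(1−a)) = 0.81173 rad → d = 6371·c ≈ 5171.55 km ≈ 2792.41 nmi.

2792 nmi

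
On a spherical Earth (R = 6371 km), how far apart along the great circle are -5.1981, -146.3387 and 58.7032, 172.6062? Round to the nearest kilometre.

Δλ = 172.6062 − -146.3387 = 318.9449°; wrapped into (−180°, 180°]: -41.0551°.
Δφ = 58.7032 − -5.1981 = 63.9013°.
a = sin²(Δφ/2) + cos φ₁ · cos φ₂ · sin²(Δλ/2) = 0.343653.
c = 2·atan2(√a, √(1−a)) = 1.25277 rad → d = 6371·c ≈ 7981.38 km.

7981 km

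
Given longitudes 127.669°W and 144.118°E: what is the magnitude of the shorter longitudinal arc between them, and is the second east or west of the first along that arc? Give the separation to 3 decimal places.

Raw difference: 144.118 − -127.669 = 271.787°.
Normalise into (−180°, 180°]: 271.787° − 360° = -88.213°.
Negative ⇒ the second point lies to the west; separation 88.213°.

88.213° west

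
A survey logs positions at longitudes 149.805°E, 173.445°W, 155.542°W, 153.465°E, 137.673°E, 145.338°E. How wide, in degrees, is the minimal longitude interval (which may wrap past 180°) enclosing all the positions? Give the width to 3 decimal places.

Sort the longitudes: -173.445°, -155.542°, +137.673°, +145.338°, +149.805°, +153.465°.
Eastward gaps between consecutive values (wrapping around): 17.903°, 293.215°, 7.665°, 4.467°, 3.660°, 33.090°.
Largest gap = 293.215° ⇒ minimal covering band is its complement: 360° − 293.215° = 66.785°.
Band runs from +137.673° eastward to -155.542°, crossing the antimeridian.

66.785°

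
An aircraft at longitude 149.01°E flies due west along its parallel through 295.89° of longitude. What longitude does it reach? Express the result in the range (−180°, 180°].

146.88°W

Start at +149.01°; shift −295.89° → -146.88°.
-146.88° already lies in (−180°, 180°].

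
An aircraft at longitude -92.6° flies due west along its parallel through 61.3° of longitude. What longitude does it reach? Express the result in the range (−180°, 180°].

-153.9°

Start at -92.6°; shift −61.3° → -153.9°.
-153.9° already lies in (−180°, 180°].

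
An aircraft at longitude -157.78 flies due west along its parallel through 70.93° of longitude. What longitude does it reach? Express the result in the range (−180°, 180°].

+131.29°

Start at -157.78°; shift −70.93° → -228.71°.
-228.71° lies outside (−180°, 180°]; add 360° → +131.29°.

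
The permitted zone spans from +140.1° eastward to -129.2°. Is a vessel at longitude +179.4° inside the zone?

Yes

Band width going east from +140.1° to -129.2°: ((-129.2 − 140.1) mod 360) = 90.7°.
Offset of +179.4° east of the west edge: ((179.4 − 140.1) mod 360) = 39.3°.
39.3° ≤ 90.7° ⇒ inside.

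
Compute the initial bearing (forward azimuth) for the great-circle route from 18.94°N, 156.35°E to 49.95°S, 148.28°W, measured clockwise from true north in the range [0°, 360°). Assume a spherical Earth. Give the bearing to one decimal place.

Δλ = -148.28 − 156.35 = -304.63°; wrapped into (−180°, 180°]: 55.37°.
θ = atan2( sin Δλ · cos φ₂ , cos φ₁ · sin φ₂ − sin φ₁ · cos φ₂ · cos Δλ )
  = atan2(0.52946, -0.84272) = 147.860° → normalised to [0°, 360°): 147.860°.

147.9°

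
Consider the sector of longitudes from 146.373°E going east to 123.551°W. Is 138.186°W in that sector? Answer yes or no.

Yes

Band width going east from +146.373° to -123.551°: ((-123.551 − 146.373) mod 360) = 90.076°.
Offset of -138.186° east of the west edge: ((-138.186 − 146.373) mod 360) = 75.441°.
75.441° ≤ 90.076° ⇒ inside.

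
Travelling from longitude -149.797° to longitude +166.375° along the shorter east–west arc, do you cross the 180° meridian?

Naïve |166.375 − -149.797| = 316.172° > 180°, so the shorter arc goes the other way round — across 180°.
Signed shortest Δλ = ((166.375 − -149.797 + 180) mod 360) − 180 = -43.828°.
Going west by 43.828° from -149.797° passes through 180° before reaching +166.375°.

Yes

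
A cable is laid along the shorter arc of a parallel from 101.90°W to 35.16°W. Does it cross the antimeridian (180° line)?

No

Signed shortest Δλ = ((-35.16 − -101.90 + 180) mod 360) − 180 = 66.74°.
Going east by 66.74° from -101.90° reaches -35.16° without touching 180°.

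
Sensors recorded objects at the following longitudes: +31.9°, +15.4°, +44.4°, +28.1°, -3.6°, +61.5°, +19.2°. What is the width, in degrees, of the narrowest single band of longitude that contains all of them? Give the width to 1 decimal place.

65.1°

Sort the longitudes: -3.6°, +15.4°, +19.2°, +28.1°, +31.9°, +44.4°, +61.5°.
Eastward gaps between consecutive values (wrapping around): 19.0°, 3.8°, 8.9°, 3.8°, 12.5°, 17.1°, 294.9°.
Largest gap = 294.9° ⇒ minimal covering band is its complement: 360° − 294.9° = 65.1°.
Band runs from -3.6° eastward to +61.5°.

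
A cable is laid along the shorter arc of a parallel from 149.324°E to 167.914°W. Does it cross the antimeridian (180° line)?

Yes

Naïve |-167.914 − 149.324| = 317.238° > 180°, so the shorter arc goes the other way round — across 180°.
Signed shortest Δλ = ((-167.914 − 149.324 + 180) mod 360) − 180 = 42.762°.
Going east by 42.762° from +149.324° passes through 180° before reaching -167.914°.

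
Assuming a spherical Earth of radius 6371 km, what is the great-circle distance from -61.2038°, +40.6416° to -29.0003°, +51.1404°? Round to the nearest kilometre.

3664 km

Δλ = 51.1404 − 40.6416 = 10.4988°.
Δφ = -29.0003 − -61.2038 = 32.2035°.
a = sin²(Δφ/2) + cos φ₁ · cos φ₂ · sin²(Δλ/2) = 0.080446.
c = 2·atan2(√a, √(1−a)) = 0.57516 rad → d = 6371·c ≈ 3664.32 km.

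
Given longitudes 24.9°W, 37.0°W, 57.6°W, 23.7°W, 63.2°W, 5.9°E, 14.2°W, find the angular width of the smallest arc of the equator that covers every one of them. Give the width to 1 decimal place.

Sort the longitudes: -63.2°, -57.6°, -37.0°, -24.9°, -23.7°, -14.2°, +5.9°.
Eastward gaps between consecutive values (wrapping around): 5.6°, 20.6°, 12.1°, 1.2°, 9.5°, 20.1°, 290.9°.
Largest gap = 290.9° ⇒ minimal covering band is its complement: 360° − 290.9° = 69.1°.
Band runs from -63.2° eastward to +5.9°.

69.1°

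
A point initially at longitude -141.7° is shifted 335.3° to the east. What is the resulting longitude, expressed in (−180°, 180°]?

-166.4°

Start at -141.7°; shift +335.3° → +193.6°.
+193.6° lies outside (−180°, 180°]; subtract 360° → -166.4°.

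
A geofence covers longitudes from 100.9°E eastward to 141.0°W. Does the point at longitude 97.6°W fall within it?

Band width going east from +100.9° to -141.0°: ((-141.0 − 100.9) mod 360) = 118.1°.
Offset of -97.6° east of the west edge: ((-97.6 − 100.9) mod 360) = 161.5°.
161.5° > 118.1° ⇒ outside.

No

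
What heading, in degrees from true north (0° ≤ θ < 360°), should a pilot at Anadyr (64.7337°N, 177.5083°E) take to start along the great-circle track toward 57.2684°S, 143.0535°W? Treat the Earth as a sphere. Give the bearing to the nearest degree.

Δλ = -143.0535 − 177.5083 = -320.5618°; wrapped into (−180°, 180°]: 39.4382°.
θ = atan2( sin Δλ · cos φ₂ , cos φ₁ · sin φ₂ − sin φ₁ · cos φ₂ · cos Δλ )
  = atan2(0.34348, -0.73669) = 155.003° → normalised to [0°, 360°): 155.003°.

155°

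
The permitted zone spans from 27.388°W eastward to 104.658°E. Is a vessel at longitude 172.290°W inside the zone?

No

Band width going east from -27.388° to +104.658°: ((104.658 − -27.388) mod 360) = 132.046°.
Offset of -172.290° east of the west edge: ((-172.290 − -27.388) mod 360) = 215.098°.
215.098° > 132.046° ⇒ outside.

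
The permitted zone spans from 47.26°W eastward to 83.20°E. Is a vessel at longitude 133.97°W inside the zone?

No

Band width going east from -47.26° to +83.20°: ((83.20 − -47.26) mod 360) = 130.46°.
Offset of -133.97° east of the west edge: ((-133.97 − -47.26) mod 360) = 273.29°.
273.29° > 130.46° ⇒ outside.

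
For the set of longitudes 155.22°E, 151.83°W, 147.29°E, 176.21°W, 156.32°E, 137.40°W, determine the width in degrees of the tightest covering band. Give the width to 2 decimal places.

75.31°

Sort the longitudes: -176.21°, -151.83°, -137.40°, +147.29°, +155.22°, +156.32°.
Eastward gaps between consecutive values (wrapping around): 24.38°, 14.43°, 284.69°, 7.93°, 1.10°, 27.47°.
Largest gap = 284.69° ⇒ minimal covering band is its complement: 360° − 284.69° = 75.31°.
Band runs from +147.29° eastward to -137.40°, crossing the antimeridian.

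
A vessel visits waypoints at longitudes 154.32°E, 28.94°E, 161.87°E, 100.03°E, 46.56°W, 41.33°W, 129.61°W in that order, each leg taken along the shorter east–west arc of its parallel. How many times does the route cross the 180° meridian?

0

Leg 1: +154.32° → +28.94°, shortest Δλ = -125.38° (west) — does not cross 180°.
Leg 2: +28.94° → +161.87°, shortest Δλ = 132.93° (east) — does not cross 180°.
Leg 3: +161.87° → +100.03°, shortest Δλ = -61.84° (west) — does not cross 180°.
Leg 4: +100.03° → -46.56°, shortest Δλ = -146.59° (west) — does not cross 180°.
Leg 5: -46.56° → -41.33°, shortest Δλ = 5.23° (east) — does not cross 180°.
Leg 6: -41.33° → -129.61°, shortest Δλ = -88.28° (west) — does not cross 180°.
Total crossings: 0.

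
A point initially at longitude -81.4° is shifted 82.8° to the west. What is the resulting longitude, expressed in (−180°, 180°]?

Start at -81.4°; shift −82.8° → -164.2°.
-164.2° already lies in (−180°, 180°].

-164.2°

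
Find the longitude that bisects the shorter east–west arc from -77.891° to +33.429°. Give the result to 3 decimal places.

Signed shortest Δλ from -77.891° to +33.429° is +111.320°.
Midpoint longitude = -77.891° + (+111.320°)/2 = -77.891° + 55.660° = -22.231°.

-22.231°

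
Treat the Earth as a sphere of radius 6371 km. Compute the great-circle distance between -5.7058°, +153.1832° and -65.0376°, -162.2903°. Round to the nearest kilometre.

7458 km

Δλ = -162.2903 − 153.1832 = -315.4735°; wrapped into (−180°, 180°]: 44.5265°.
Δφ = -65.0376 − -5.7058 = -59.3318°.
a = sin²(Δφ/2) + cos φ₁ · cos φ₂ · sin²(Δλ/2) = 0.305243.
c = 2·atan2(√a, √(1−a)) = 1.17069 rad → d = 6371·c ≈ 7458.48 km.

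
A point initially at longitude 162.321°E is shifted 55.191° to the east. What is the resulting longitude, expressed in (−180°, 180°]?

142.488°W

Start at +162.321°; shift +55.191° → +217.512°.
+217.512° lies outside (−180°, 180°]; subtract 360° → -142.488°.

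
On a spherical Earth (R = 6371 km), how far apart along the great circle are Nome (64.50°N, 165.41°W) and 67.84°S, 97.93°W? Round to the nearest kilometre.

15644 km

Δλ = -97.93 − -165.41 = 67.48°.
Δφ = -67.84 − 64.50 = -132.34°.
a = sin²(Δφ/2) + cos φ₁ · cos φ₂ · sin²(Δλ/2) = 0.886860.
c = 2·atan2(√a, √(1−a)) = 2.45549 rad → d = 6371·c ≈ 15643.92 km.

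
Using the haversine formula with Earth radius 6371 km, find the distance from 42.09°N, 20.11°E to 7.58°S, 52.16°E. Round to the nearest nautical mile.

3461 nmi

Δλ = 52.16 − 20.11 = 32.05°.
Δφ = -7.58 − 42.09 = -49.67°.
a = sin²(Δφ/2) + cos φ₁ · cos φ₂ · sin²(Δλ/2) = 0.232464.
c = 2·atan2(√a, √(1−a)) = 1.00620 rad → d = 6371·c ≈ 6410.52 km ≈ 3461.41 nmi.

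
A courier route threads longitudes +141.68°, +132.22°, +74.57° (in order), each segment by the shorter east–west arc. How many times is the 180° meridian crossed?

0

Leg 1: +141.68° → +132.22°, shortest Δλ = -9.46° (west) — does not cross 180°.
Leg 2: +132.22° → +74.57°, shortest Δλ = -57.65° (west) — does not cross 180°.
Total crossings: 0.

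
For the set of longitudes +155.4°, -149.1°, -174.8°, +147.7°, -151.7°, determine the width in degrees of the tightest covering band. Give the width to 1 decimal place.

63.2°

Sort the longitudes: -174.8°, -151.7°, -149.1°, +147.7°, +155.4°.
Eastward gaps between consecutive values (wrapping around): 23.1°, 2.6°, 296.8°, 7.7°, 29.8°.
Largest gap = 296.8° ⇒ minimal covering band is its complement: 360° − 296.8° = 63.2°.
Band runs from +147.7° eastward to -149.1°, crossing the antimeridian.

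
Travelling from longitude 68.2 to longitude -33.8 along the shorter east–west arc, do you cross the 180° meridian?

Signed shortest Δλ = ((-33.8 − 68.2 + 180) mod 360) − 180 = -102.0°.
Going west by 102.0° from +68.2° reaches -33.8° without touching 180°.

No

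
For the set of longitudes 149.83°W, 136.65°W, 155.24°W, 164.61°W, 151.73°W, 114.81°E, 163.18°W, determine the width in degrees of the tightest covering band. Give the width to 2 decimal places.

Sort the longitudes: -164.61°, -163.18°, -155.24°, -151.73°, -149.83°, -136.65°, +114.81°.
Eastward gaps between consecutive values (wrapping around): 1.43°, 7.94°, 3.51°, 1.90°, 13.18°, 251.46°, 80.58°.
Largest gap = 251.46° ⇒ minimal covering band is its complement: 360° − 251.46° = 108.54°.
Band runs from +114.81° eastward to -136.65°, crossing the antimeridian.

108.54°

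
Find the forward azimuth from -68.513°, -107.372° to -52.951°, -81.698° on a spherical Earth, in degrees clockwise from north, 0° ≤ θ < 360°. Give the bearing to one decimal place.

Δλ = -81.698 − -107.372 = 25.674°.
θ = atan2( sin Δλ · cos φ₂ , cos φ₁ · sin φ₂ − sin φ₁ · cos φ₂ · cos Δλ )
  = atan2(0.26103, 0.21293) = 50.795° → normalised to [0°, 360°): 50.795°.

50.8°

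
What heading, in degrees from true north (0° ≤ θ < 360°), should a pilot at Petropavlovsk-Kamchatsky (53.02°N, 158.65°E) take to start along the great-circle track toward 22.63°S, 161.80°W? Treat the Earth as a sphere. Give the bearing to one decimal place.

143.7°

Δλ = -161.80 − 158.65 = -320.45°; wrapped into (−180°, 180°]: 39.55°.
θ = atan2( sin Δλ · cos φ₂ , cos φ₁ · sin φ₂ − sin φ₁ · cos φ₂ · cos Δλ )
  = atan2(0.58773, -0.80000) = 143.697° → normalised to [0°, 360°): 143.697°.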